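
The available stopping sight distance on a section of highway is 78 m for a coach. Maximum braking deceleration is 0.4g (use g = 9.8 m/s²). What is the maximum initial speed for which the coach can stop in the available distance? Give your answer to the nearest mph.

a = 0.4 × 9.8 = 3.920 m/s².
v²/(2a) = d ⇒ v = √(2 × 3.920 × 78) = √611.52 = 24.7289 m/s.
24.7289 m/s ÷ 0.44704 = 55.317 mph.

Maximum speed ≈ 55 mph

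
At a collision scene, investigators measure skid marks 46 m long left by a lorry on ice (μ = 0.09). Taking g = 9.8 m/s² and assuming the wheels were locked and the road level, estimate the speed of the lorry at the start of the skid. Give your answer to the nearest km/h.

Initial speed ≈ 32 km/h

Deceleration a = μg = 0.09 × 9.8 = 0.882 m/s².
v = √(2a·d) = √(2 × 0.882 × 46) = √81.144 = 9.0080 m/s.
= 9.0080 × 3.6 = 32.429 km/h.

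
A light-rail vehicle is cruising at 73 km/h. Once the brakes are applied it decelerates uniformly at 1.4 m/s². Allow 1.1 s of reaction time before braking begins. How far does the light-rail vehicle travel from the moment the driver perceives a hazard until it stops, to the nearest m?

73 km/h ÷ 3.6 = 20.2778 m/s.
Reaction distance = v·t_r = 20.2778 × 1.1 = 22.306 m.
Braking distance = v²/(2a) = 20.2778² / (2 × 1.400) = 411.189 / 2.800 = 146.853 m.
Total = 22.306 + 146.853 = 169.159 m.

Total stopping distance ≈ 169 m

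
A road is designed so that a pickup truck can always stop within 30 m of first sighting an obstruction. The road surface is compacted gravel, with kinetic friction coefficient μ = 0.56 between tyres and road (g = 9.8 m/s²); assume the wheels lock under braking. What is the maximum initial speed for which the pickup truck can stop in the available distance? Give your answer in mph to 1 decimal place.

Maximum speed ≈ 40.6 mph

a = μg = 0.56 × 9.8 = 5.488 m/s².
v²/(2a) = d ⇒ v = √(2 × 5.488 × 30) = √329.28 = 18.1461 m/s.
18.1461 m/s ÷ 0.44704 = 40.592 mph.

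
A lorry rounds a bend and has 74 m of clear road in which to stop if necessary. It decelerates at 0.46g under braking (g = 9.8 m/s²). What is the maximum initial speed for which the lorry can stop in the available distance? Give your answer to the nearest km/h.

a = 0.46 × 9.8 = 4.508 m/s².
v²/(2a) = d ⇒ v = √(2 × 4.508 × 74) = √667.18 = 25.8298 m/s.
25.8298 m/s × 3.6 = 92.987 km/h.

Maximum speed ≈ 93 km/h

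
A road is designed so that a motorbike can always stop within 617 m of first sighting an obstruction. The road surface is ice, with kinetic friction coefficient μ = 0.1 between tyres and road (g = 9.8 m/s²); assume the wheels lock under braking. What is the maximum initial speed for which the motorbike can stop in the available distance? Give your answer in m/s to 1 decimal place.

a = μg = 0.1 × 9.8 = 0.980 m/s².
v²/(2a) = d ⇒ v = √(2 × 0.980 × 617) = √1209.32 = 34.7753 m/s.

Maximum speed ≈ 34.8 m/s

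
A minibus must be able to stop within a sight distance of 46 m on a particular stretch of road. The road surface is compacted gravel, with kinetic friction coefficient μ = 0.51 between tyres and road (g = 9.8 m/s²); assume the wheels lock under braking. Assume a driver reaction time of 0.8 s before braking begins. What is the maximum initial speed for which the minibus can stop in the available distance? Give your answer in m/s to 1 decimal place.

a = μg = 0.51 × 9.8 = 4.998 m/s².
Stopping distance: v·t_r + v²/(2a) = 46 with t_r = 0.8 s and a = 4.998 m/s².
So v² + 7.997 v − 459.82 = 0.
Positive root: v = −a·t_r + √((a·t_r)² + 2a·d) = −3.998 + √(15.984 + 459.82) = 17.8149 m/s.

Maximum speed ≈ 17.8 m/s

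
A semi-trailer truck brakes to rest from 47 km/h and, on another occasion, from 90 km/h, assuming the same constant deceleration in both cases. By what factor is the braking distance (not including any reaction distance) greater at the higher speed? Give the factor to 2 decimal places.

Factor ≈ 3.67

Braking distance d = v²/(2a), so with a fixed, d ∝ v².
Factor = (90/47)² = 1.9149² = 3.6668.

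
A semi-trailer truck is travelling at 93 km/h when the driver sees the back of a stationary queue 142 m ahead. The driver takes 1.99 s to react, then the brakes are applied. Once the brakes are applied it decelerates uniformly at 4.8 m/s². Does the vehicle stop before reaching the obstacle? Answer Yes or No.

Yes

93 km/h ÷ 3.6 = 25.8333 m/s.
Reaction distance = 25.8333 × 1.99 = 51.408 m.
Braking distance = v²/(2a) = 667.359 / 9.600 = 69.517 m.
Total stopping distance = 51.408 + 69.517 = 120.925 m, vs 142 m available — it stops with 142 − 120.925 = 21.075 m to spare.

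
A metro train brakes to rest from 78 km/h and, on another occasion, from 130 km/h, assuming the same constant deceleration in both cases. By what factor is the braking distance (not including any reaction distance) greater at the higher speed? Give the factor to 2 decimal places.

Factor ≈ 2.78

Braking distance d = v²/(2a), so with a fixed, d ∝ v².
Factor = (130/78)² = 1.6667² = 2.7779.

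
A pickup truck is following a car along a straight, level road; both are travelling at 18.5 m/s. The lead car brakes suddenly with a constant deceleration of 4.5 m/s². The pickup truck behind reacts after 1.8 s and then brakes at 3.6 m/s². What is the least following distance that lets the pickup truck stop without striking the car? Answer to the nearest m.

Leader travels v²/(2a_L) = 342.250 / 9.000 = 38.028 m before stopping.
Follower covers v·t_r = 18.5000 × 1.8 = 33.300 m while reacting, then v²/(2a_F) = 342.250 / 7.200 = 47.535 m while braking, for a total of 33.300 + 47.535 = 80.835 m.
Since a_F ≤ a_L and the follower starts braking later, the follower is never slower than the leader, so the closest approach is when both have stopped.
Minimum gap = 80.835 − 38.028 = 42.807 m.

Minimum gap ≈ 43 m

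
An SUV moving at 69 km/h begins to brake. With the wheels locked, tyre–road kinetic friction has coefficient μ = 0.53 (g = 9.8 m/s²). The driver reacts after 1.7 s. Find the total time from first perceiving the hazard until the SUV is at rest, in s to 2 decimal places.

Total time ≈ 5.39 s

69 km/h ÷ 3.6 = 19.1667 m/s.
a = μg = 0.53 × 9.8 = 5.194 m/s².
Braking time = v/a = 19.1667 / 5.194 = 3.690 s.
Total = 1.7 + 3.690 = 5.390 s.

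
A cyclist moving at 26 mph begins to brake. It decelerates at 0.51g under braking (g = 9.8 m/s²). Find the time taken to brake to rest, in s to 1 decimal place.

Braking time ≈ 2.3 s

26 mph × 0.44704 = 11.6230 m/s.
a = 0.51 × 9.8 = 4.998 m/s².
Braking time = v/a = 11.6230 / 4.998 = 2.326 s.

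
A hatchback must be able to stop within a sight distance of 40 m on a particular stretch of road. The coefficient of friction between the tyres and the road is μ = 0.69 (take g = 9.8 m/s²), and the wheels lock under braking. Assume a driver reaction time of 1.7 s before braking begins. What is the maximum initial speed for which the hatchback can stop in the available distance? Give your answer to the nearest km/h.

Maximum speed ≈ 52 km/h

a = μg = 0.69 × 9.8 = 6.762 m/s².
Stopping distance: v·t_r + v²/(2a) = 40 with t_r = 1.7 s and a = 6.762 m/s².
So v² + 22.991 v − 540.96 = 0.
Positive root: v = −a·t_r + √((a·t_r)² + 2a·d) = −11.495 + √(132.135 + 540.96) = 14.4491 m/s.
14.4491 m/s × 3.6 = 52.017 km/h.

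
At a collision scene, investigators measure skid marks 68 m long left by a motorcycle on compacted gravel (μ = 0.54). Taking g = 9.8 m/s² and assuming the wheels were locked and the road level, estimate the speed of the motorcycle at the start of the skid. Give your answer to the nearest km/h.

Initial speed ≈ 97 km/h

Deceleration a = μg = 0.54 × 9.8 = 5.292 m/s².
v = √(2a·d) = √(2 × 5.292 × 68) = √719.712 = 26.8274 m/s.
= 26.8274 × 3.6 = 96.579 km/h.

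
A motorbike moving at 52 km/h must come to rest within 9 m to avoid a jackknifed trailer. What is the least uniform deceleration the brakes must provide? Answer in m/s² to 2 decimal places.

Required deceleration ≈ 11.59 m/s²

52 km/h ÷ 3.6 = 14.4444 m/s.
v² = 2a·d ⇒ a = v²/(2d) = 14.4444² / (2 × 9.000) = 208.641 / 18.000 = 11.5912 m/s².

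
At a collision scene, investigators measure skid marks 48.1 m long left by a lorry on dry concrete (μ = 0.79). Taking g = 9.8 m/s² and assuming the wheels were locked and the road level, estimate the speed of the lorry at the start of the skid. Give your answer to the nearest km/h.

Deceleration a = μg = 0.79 × 9.8 = 7.742 m/s².
v = √(2a·d) = √(2 × 7.742 × 48.1) = √744.780 = 27.2907 m/s.
= 27.2907 × 3.6 = 98.247 km/h.

Initial speed ≈ 98 km/h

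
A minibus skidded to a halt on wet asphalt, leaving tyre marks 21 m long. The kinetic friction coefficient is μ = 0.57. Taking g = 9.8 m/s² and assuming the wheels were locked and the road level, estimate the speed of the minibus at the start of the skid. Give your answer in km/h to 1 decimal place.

Initial speed ≈ 55.1 km/h

Deceleration a = μg = 0.57 × 9.8 = 5.586 m/s².
v = √(2a·d) = √(2 × 5.586 × 21) = √234.612 = 15.3170 m/s.
= 15.3170 × 3.6 = 55.141 km/h.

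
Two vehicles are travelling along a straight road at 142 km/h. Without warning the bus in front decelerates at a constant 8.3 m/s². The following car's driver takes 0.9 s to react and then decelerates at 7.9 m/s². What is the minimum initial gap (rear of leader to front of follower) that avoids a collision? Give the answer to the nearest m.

Minimum gap ≈ 40 m

142 km/h ÷ 3.6 = 39.4444 m/s.
Leader travels v²/(2a_L) = 1555.861 / 16.600 = 93.727 m before stopping.
Follower covers v·t_r = 39.4444 × 0.9 = 35.500 m while reacting, then v²/(2a_F) = 1555.861 / 15.800 = 98.472 m while braking, for a total of 35.500 + 98.472 = 133.972 m.
Since a_F ≤ a_L and the follower starts braking later, the follower is never slower than the leader, so the closest approach is when both have stopped.
Minimum gap = 133.972 − 93.727 = 40.245 m.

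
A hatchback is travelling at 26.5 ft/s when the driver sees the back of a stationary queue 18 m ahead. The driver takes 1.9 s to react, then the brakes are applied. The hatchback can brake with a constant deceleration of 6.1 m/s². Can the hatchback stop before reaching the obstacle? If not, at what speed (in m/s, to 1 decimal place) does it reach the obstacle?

26.5 ft/s × 0.3048 = 8.0772 m/s.
Reaction distance = 8.0772 × 1.9 = 15.347 m.
Braking distance needed to stop: v²/(2a) = 65.241 / 12.200 = 5.348 m, so total needed = 15.347 + 5.348 = 20.695 m > 18 m — it cannot stop.
Distance remaining when braking begins: 18 − 15.347 = 2.653 m.
v² = v₀² − 2a·d = 65.241 − 2 × 6.100 × 2.653 = 32.874 m²/s².
v = √32.874 = 5.734 m/s.

No — it strikes the obstacle at 5.7 m/s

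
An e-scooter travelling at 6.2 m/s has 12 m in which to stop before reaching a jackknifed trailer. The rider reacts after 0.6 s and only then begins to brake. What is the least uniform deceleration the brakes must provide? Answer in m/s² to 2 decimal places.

Distance covered during reaction = 6.2000 × 0.6 = 3.720 m.
Distance available for braking: 12 − 3.720 = 8.280 m.
v² = 2a·d ⇒ a = v²/(2d) = 6.2000² / (2 × 8.280) = 38.440 / 16.560 = 2.3213 m/s².

Required deceleration ≈ 2.32 m/s²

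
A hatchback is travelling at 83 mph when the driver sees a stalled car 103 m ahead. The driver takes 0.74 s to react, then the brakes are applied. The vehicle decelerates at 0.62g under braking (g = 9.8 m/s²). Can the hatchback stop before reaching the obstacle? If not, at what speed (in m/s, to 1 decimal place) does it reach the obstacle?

83 mph × 0.44704 = 37.1043 m/s.
a = 0.62 × 9.8 = 6.076 m/s².
Reaction distance = 37.1043 × 0.74 = 27.457 m.
Braking distance needed to stop: v²/(2a) = 1376.729 / 12.152 = 113.292 m, so total needed = 27.457 + 113.292 = 140.749 m > 103 m — it cannot stop.
Distance remaining when braking begins: 103 − 27.457 = 75.543 m.
v² = v₀² − 2a·d = 1376.729 − 2 × 6.076 × 75.543 = 458.730 m²/s².
v = √458.730 = 21.418 m/s.

No — it strikes the obstacle at 21.4 m/s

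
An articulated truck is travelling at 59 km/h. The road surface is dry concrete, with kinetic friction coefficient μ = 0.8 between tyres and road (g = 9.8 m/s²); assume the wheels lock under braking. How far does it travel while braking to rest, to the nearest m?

59 km/h ÷ 3.6 = 16.3889 m/s.
a = μg = 0.8 × 9.8 = 7.840 m/s².
Braking distance = v²/(2a) = 16.3889² / (2 × 7.840) = 268.596 / 15.680 = 17.130 m.

Braking distance ≈ 17 m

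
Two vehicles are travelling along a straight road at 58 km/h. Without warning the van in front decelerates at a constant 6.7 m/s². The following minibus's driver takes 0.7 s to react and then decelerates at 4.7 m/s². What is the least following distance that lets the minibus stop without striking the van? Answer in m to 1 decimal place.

Minimum gap ≈ 19.5 m

58 km/h ÷ 3.6 = 16.1111 m/s.
Leader travels v²/(2a_L) = 259.568 / 13.400 = 19.371 m before stopping.
Follower covers v·t_r = 16.1111 × 0.7 = 11.278 m while reacting, then v²/(2a_F) = 259.568 / 9.400 = 27.614 m while braking, for a total of 11.278 + 27.614 = 38.892 m.
Since a_F ≤ a_L and the follower starts braking later, the follower is never slower than the leader, so the closest approach is when both have stopped.
Minimum gap = 38.892 − 19.371 = 19.521 m.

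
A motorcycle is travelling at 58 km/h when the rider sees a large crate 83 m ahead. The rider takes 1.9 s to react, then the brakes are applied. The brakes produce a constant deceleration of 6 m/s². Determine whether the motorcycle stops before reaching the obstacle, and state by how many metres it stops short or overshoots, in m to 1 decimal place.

58 km/h ÷ 3.6 = 16.1111 m/s.
Reaction distance = 16.1111 × 1.9 = 30.611 m.
Braking distance = v²/(2a) = 259.568 / 12.000 = 21.631 m.
Total stopping distance = 30.611 + 21.631 = 52.242 m, vs 83 m available — it stops with 83 − 52.242 = 30.758 m to spare.

Yes — it stops 30.8 m short of the obstacle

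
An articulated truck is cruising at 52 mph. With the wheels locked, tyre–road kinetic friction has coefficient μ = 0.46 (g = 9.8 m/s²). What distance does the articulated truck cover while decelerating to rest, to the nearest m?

Braking distance ≈ 60 m

52 mph × 0.44704 = 23.2461 m/s.
a = μg = 0.46 × 9.8 = 4.508 m/s².
Braking distance = v²/(2a) = 23.2461² / (2 × 4.508) = 540.381 / 9.016 = 59.936 m.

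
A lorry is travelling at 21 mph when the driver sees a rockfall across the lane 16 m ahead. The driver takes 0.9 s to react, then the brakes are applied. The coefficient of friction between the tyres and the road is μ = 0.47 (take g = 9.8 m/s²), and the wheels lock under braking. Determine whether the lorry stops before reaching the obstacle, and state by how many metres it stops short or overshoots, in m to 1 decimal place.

No — it overshoots by 2.0 m

21 mph × 0.44704 = 9.3878 m/s.
a = μg = 0.47 × 9.8 = 4.606 m/s².
Reaction distance = 9.3878 × 0.9 = 8.449 m.
Braking distance = v²/(2a) = 88.131 / 9.212 = 9.567 m.
Total stopping distance = 8.449 + 9.567 = 18.016 m, vs 16 m available — it cannot stop in time and overshoots by 18.016 − 16 = 2.016 m.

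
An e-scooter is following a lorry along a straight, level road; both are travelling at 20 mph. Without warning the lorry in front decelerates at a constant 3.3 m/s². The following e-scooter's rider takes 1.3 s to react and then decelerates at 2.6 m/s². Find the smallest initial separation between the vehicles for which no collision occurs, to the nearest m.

Minimum gap ≈ 15 m

20 mph × 0.44704 = 8.9408 m/s.
Leader travels v²/(2a_L) = 79.938 / 6.600 = 12.112 m before stopping.
Follower covers v·t_r = 8.9408 × 1.3 = 11.623 m while reacting, then v²/(2a_F) = 79.938 / 5.200 = 15.373 m while braking, for a total of 11.623 + 15.373 = 26.996 m.
Since a_F ≤ a_L and the follower starts braking later, the follower is never slower than the leader, so the closest approach is when both have stopped.
Minimum gap = 26.996 − 12.112 = 14.884 m.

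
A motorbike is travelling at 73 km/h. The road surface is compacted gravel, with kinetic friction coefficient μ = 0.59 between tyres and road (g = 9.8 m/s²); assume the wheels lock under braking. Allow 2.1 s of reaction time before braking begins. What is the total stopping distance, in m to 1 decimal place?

Total stopping distance ≈ 78.1 m

73 km/h ÷ 3.6 = 20.2778 m/s.
a = μg = 0.59 × 9.8 = 5.782 m/s².
Reaction distance = v·t_r = 20.2778 × 2.1 = 42.583 m.
Braking distance = v²/(2a) = 20.2778² / (2 × 5.782) = 411.189 / 11.564 = 35.558 m.
Total = 42.583 + 35.558 = 78.141 m.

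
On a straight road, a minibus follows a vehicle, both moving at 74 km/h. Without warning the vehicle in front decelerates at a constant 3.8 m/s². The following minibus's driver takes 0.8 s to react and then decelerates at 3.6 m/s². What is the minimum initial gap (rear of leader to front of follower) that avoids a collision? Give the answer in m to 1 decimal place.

74 km/h ÷ 3.6 = 20.5556 m/s.
Leader travels v²/(2a_L) = 422.533 / 7.600 = 55.596 m before stopping.
Follower covers v·t_r = 20.5556 × 0.8 = 16.444 m while reacting, then v²/(2a_F) = 422.533 / 7.200 = 58.685 m while braking, for a total of 16.444 + 58.685 = 75.129 m.
Since a_F ≤ a_L and the follower starts braking later, the follower is never slower than the leader, so the closest approach is when both have stopped.
Minimum gap = 75.129 − 55.596 = 19.533 m.

Minimum gap ≈ 19.5 m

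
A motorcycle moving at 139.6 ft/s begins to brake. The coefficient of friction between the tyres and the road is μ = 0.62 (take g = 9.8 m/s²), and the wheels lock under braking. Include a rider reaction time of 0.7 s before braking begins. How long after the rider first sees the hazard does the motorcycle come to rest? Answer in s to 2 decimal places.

Total time ≈ 7.70 s

139.6 ft/s × 0.3048 = 42.5501 m/s.
a = μg = 0.62 × 9.8 = 6.076 m/s².
Braking time = v/a = 42.5501 / 6.076 = 7.003 s.
Total = 0.7 + 7.003 = 7.703 s.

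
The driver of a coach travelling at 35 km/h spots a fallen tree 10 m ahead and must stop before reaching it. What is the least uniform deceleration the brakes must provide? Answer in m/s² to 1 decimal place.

Required deceleration ≈ 4.7 m/s²

35 km/h ÷ 3.6 = 9.7222 m/s.
v² = 2a·d ⇒ a = v²/(2d) = 9.7222² / (2 × 10.000) = 94.521 / 20.000 = 4.7260 m/s².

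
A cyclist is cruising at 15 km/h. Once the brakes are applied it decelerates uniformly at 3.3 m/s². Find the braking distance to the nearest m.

15 km/h ÷ 3.6 = 4.1667 m/s.
Braking distance = v²/(2a) = 4.1667² / (2 × 3.300) = 17.361 / 6.600 = 2.630 m.

Braking distance ≈ 3 m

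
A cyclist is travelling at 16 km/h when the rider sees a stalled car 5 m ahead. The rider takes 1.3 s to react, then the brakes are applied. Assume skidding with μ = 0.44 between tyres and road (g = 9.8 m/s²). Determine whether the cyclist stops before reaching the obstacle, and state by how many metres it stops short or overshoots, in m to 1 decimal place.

No — it overshoots by 3.1 m

16 km/h ÷ 3.6 = 4.4444 m/s.
a = μg = 0.44 × 9.8 = 4.312 m/s².
Reaction distance = 4.4444 × 1.3 = 5.778 m.
Braking distance = v²/(2a) = 19.753 / 8.624 = 2.290 m.
Total stopping distance = 5.778 + 2.290 = 8.068 m, vs 5 m available — it cannot stop in time and overshoots by 8.068 − 5 = 3.068 m.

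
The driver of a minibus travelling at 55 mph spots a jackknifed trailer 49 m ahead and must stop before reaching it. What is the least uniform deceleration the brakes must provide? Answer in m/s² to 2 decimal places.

55 mph × 0.44704 = 24.5872 m/s.
v² = 2a·d ⇒ a = v²/(2d) = 24.5872² / (2 × 49.000) = 604.530 / 98.000 = 6.1687 m/s².

Required deceleration ≈ 6.17 m/s²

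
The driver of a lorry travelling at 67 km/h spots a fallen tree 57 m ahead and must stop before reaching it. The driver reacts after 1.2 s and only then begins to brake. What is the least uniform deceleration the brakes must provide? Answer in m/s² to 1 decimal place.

67 km/h ÷ 3.6 = 18.6111 m/s.
Distance covered during reaction = 18.6111 × 1.2 = 22.333 m.
Distance available for braking: 57 − 22.333 = 34.667 m.
v² = 2a·d ⇒ a = v²/(2d) = 18.6111² / (2 × 34.667) = 346.373 / 69.334 = 4.9957 m/s².

Required deceleration ≈ 5.0 m/s²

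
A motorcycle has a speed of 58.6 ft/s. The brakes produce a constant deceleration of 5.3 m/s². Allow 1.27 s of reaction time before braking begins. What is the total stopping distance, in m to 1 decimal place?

Total stopping distance ≈ 52.8 m

58.6 ft/s × 0.3048 = 17.8613 m/s.
Reaction distance = v·t_r = 17.8613 × 1.27 = 22.684 m.
Braking distance = v²/(2a) = 17.8613² / (2 × 5.300) = 319.026 / 10.600 = 30.097 m.
Total = 22.684 + 30.097 = 52.781 m.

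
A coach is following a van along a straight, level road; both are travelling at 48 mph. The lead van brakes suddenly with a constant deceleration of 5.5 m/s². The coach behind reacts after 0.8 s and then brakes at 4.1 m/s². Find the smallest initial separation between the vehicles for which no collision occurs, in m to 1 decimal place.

Minimum gap ≈ 31.5 m

48 mph × 0.44704 = 21.4579 m/s.
Leader travels v²/(2a_L) = 460.441 / 11.000 = 41.858 m before stopping.
Follower covers v·t_r = 21.4579 × 0.8 = 17.166 m while reacting, then v²/(2a_F) = 460.441 / 8.200 = 56.151 m while braking, for a total of 17.166 + 56.151 = 73.317 m.
Since a_F ≤ a_L and the follower starts braking later, the follower is never slower than the leader, so the closest approach is when both have stopped.
Minimum gap = 73.317 − 41.858 = 31.459 m.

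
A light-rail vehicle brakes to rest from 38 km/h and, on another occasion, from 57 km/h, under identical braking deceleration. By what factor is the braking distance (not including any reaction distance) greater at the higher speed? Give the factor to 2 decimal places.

Factor ≈ 2.25

Braking distance d = v²/(2a), so with a fixed, d ∝ v².
Factor = (57/38)² = 1.5000² = 2.2500.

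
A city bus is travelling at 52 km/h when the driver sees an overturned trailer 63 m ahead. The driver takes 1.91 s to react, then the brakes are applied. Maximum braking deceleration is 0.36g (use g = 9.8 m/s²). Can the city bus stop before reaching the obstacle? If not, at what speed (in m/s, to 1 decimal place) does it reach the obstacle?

52 km/h ÷ 3.6 = 14.4444 m/s.
a = 0.36 × 9.8 = 3.528 m/s².
Reaction distance = 14.4444 × 1.91 = 27.589 m.
Braking distance = v²/(2a) = 208.641 / 7.056 = 29.569 m.
Total stopping distance = 27.589 + 29.569 = 57.158 m, vs 63 m available — it stops with 63 − 57.158 = 5.842 m to spare.

Yes — it stops about 5.8 m short of the obstacle, so it never reaches it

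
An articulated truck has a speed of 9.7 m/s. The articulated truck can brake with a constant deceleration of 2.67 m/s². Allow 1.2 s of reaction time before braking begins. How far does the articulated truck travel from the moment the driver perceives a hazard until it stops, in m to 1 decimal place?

Total stopping distance ≈ 29.3 m

Reaction distance = v·t_r = 9.7000 × 1.2 = 11.640 m.
Braking distance = v²/(2a) = 9.7000² / (2 × 2.670) = 94.090 / 5.340 = 17.620 m.
Total = 11.640 + 17.620 = 29.260 m.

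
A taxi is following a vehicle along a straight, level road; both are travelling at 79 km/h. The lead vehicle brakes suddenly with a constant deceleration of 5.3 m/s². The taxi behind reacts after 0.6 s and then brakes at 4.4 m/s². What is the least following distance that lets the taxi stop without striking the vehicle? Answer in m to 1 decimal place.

79 km/h ÷ 3.6 = 21.9444 m/s.
Leader travels v²/(2a_L) = 481.557 / 10.600 = 45.430 m before stopping.
Follower covers v·t_r = 21.9444 × 0.6 = 13.167 m while reacting, then v²/(2a_F) = 481.557 / 8.800 = 54.722 m while braking, for a total of 13.167 + 54.722 = 67.889 m.
Since a_F ≤ a_L and the follower starts braking later, the follower is never slower than the leader, so the closest approach is when both have stopped.
Minimum gap = 67.889 − 45.430 = 22.459 m.

Minimum gap ≈ 22.5 m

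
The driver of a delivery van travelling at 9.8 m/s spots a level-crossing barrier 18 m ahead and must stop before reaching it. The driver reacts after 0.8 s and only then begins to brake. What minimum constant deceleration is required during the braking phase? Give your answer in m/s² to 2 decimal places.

Required deceleration ≈ 4.73 m/s²

Distance covered during reaction = 9.8000 × 0.8 = 7.840 m.
Distance available for braking: 18 − 7.840 = 10.160 m.
v² = 2a·d ⇒ a = v²/(2d) = 9.8000² / (2 × 10.160) = 96.040 / 20.320 = 4.7264 m/s².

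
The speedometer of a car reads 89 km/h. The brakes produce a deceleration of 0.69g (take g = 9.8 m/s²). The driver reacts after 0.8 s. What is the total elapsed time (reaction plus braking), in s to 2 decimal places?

89 km/h ÷ 3.6 = 24.7222 m/s.
a = 0.69 × 9.8 = 6.762 m/s².
Braking time = v/a = 24.7222 / 6.762 = 3.656 s.
Total = 0.8 + 3.656 = 4.456 s.

Total time ≈ 4.46 s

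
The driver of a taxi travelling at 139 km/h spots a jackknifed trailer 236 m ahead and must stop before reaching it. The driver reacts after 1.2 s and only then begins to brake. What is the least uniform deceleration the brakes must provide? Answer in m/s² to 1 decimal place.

Required deceleration ≈ 3.9 m/s²

139 km/h ÷ 3.6 = 38.6111 m/s.
Distance covered during reaction = 38.6111 × 1.2 = 46.333 m.
Distance available for braking: 236 − 46.333 = 189.667 m.
v² = 2a·d ⇒ a = v²/(2d) = 38.6111² / (2 × 189.667) = 1490.817 / 379.334 = 3.9301 m/s².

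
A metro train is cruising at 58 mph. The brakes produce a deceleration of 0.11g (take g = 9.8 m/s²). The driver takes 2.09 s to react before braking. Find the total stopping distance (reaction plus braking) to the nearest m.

58 mph × 0.44704 = 25.9283 m/s.
a = 0.11 × 9.8 = 1.078 m/s².
Reaction distance = v·t_r = 25.9283 × 2.09 = 54.190 m.
Braking distance = v²/(2a) = 25.9283² / (2 × 1.078) = 672.277 / 2.156 = 311.817 m.
Total = 54.190 + 311.817 = 366.007 m.

Total stopping distance ≈ 366 m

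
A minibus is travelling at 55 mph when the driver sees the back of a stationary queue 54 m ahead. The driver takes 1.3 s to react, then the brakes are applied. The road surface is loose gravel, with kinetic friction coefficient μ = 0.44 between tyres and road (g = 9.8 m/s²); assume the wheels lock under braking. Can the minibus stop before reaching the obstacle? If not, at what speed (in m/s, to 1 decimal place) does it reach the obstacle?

No — it strikes the obstacle at 20.4 m/s

55 mph × 0.44704 = 24.5872 m/s.
a = μg = 0.44 × 9.8 = 4.312 m/s².
Reaction distance = 24.5872 × 1.3 = 31.963 m.
Braking distance needed to stop: v²/(2a) = 604.530 / 8.624 = 70.099 m, so total needed = 31.963 + 70.099 = 102.062 m > 54 m — it cannot stop.
Distance remaining when braking begins: 54 − 31.963 = 22.037 m.
v² = v₀² − 2a·d = 604.530 − 2 × 4.312 × 22.037 = 414.483 m²/s².
v = √414.483 = 20.359 m/s.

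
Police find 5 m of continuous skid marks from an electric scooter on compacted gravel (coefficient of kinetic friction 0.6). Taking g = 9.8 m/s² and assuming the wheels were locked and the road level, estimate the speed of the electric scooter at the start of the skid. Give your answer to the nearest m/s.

Deceleration a = μg = 0.6 × 9.8 = 5.880 m/s².
v = √(2a·d) = √(2 × 5.880 × 5) = √58.800 = 7.6681 m/s.

Initial speed ≈ 8 m/s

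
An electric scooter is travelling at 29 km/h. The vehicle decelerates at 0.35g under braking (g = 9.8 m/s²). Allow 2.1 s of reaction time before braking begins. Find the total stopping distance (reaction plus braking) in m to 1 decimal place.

29 km/h ÷ 3.6 = 8.0556 m/s.
a = 0.35 × 9.8 = 3.430 m/s².
Reaction distance = v·t_r = 8.0556 × 2.1 = 16.917 m.
Braking distance = v²/(2a) = 8.0556² / (2 × 3.430) = 64.893 / 6.860 = 9.460 m.
Total = 16.917 + 9.460 = 26.377 m.

Total stopping distance ≈ 26.4 m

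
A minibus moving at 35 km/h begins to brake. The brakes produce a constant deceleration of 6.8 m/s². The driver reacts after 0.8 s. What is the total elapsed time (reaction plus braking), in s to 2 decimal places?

Total time ≈ 2.23 s

35 km/h ÷ 3.6 = 9.7222 m/s.
Braking time = v/a = 9.7222 / 6.800 = 1.430 s.
Total = 0.8 + 1.430 = 2.230 s.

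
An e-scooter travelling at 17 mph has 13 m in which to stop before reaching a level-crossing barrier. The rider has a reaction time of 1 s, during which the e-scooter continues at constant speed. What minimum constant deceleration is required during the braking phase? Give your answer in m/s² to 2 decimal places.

Required deceleration ≈ 5.35 m/s²

17 mph × 0.44704 = 7.5997 m/s.
Distance covered during reaction = 7.5997 × 1 = 7.600 m.
Distance available for braking: 13 − 7.600 = 5.400 m.
v² = 2a·d ⇒ a = v²/(2d) = 7.5997² / (2 × 5.400) = 57.755 / 10.800 = 5.3477 m/s².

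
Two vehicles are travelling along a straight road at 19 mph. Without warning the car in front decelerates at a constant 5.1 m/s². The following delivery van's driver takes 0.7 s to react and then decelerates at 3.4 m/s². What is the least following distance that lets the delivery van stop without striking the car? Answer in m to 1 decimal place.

Minimum gap ≈ 9.5 m

19 mph × 0.44704 = 8.4938 m/s.
Leader travels v²/(2a_L) = 72.145 / 10.200 = 7.073 m before stopping.
Follower covers v·t_r = 8.4938 × 0.7 = 5.946 m while reacting, then v²/(2a_F) = 72.145 / 6.800 = 10.610 m while braking, for a total of 5.946 + 10.610 = 16.556 m.
Since a_F ≤ a_L and the follower starts braking later, the follower is never slower than the leader, so the closest approach is when both have stopped.
Minimum gap = 16.556 − 7.073 = 9.483 m.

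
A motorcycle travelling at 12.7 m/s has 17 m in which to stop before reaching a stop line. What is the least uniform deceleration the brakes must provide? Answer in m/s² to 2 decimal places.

v² = 2a·d ⇒ a = v²/(2d) = 12.7000² / (2 × 17.000) = 161.290 / 34.000 = 4.7438 m/s².

Required deceleration ≈ 4.74 m/s²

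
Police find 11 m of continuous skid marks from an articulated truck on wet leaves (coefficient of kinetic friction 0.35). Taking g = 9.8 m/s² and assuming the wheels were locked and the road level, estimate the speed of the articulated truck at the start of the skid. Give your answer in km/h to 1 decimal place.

Deceleration a = μg = 0.35 × 9.8 = 3.430 m/s².
v = √(2a·d) = √(2 × 3.430 × 11) = √75.460 = 8.6868 m/s.
= 8.6868 × 3.6 = 31.272 km/h.

Initial speed ≈ 31.3 km/h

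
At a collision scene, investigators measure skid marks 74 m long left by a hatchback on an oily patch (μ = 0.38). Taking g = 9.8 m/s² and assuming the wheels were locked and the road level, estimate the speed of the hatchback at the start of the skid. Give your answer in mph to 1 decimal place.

Initial speed ≈ 52.5 mph

Deceleration a = μg = 0.38 × 9.8 = 3.724 m/s².
v = √(2a·d) = √(2 × 3.724 × 74) = √551.152 = 23.4766 m/s.
= 23.4766 ÷ 0.44704 = 52.516 mph.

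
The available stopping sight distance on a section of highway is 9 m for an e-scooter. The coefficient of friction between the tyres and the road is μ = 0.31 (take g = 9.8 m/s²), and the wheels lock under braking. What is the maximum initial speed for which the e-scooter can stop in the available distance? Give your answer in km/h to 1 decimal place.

Maximum speed ≈ 26.6 km/h

a = μg = 0.31 × 9.8 = 3.038 m/s².
v²/(2a) = d ⇒ v = √(2 × 3.038 × 9) = √54.68 = 7.3946 m/s.
7.3946 m/s × 3.6 = 26.621 km/h.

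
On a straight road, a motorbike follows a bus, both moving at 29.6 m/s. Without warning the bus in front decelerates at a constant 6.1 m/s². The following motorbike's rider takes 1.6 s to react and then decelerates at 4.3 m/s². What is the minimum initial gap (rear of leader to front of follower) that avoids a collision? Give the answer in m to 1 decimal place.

Leader travels v²/(2a_L) = 876.160 / 12.200 = 71.816 m before stopping.
Follower covers v·t_r = 29.6000 × 1.6 = 47.360 m while reacting, then v²/(2a_F) = 876.160 / 8.600 = 101.879 m while braking, for a total of 47.360 + 101.879 = 149.239 m.
Since a_F ≤ a_L and the follower starts braking later, the follower is never slower than the leader, so the closest approach is when both have stopped.
Minimum gap = 149.239 − 71.816 = 77.423 m.

Minimum gap ≈ 77.4 m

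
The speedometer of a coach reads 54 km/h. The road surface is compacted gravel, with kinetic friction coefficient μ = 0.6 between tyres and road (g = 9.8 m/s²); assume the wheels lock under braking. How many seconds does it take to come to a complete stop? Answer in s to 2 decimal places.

Braking time ≈ 2.55 s

54 km/h ÷ 3.6 = 15.0000 m/s.
a = μg = 0.6 × 9.8 = 5.880 m/s².
Braking time = v/a = 15.0000 / 5.880 = 2.551 s.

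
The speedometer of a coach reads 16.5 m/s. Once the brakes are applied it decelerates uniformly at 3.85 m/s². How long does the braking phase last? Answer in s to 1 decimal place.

Braking time ≈ 4.3 s

Braking time = v/a = 16.5000 / 3.850 = 4.286 s.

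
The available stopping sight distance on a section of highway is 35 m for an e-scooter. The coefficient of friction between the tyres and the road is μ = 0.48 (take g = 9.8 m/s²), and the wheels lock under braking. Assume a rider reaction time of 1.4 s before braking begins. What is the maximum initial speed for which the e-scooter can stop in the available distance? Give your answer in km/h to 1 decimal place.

a = μg = 0.48 × 9.8 = 4.704 m/s².
Stopping distance: v·t_r + v²/(2a) = 35 with t_r = 1.4 s and a = 4.704 m/s².
So v² + 13.171 v − 329.28 = 0.
Positive root: v = −a·t_r + √((a·t_r)² + 2a·d) = −6.586 + √(43.375 + 329.28) = 12.7183 m/s.
12.7183 m/s × 3.6 = 45.786 km/h.

Maximum speed ≈ 45.8 km/h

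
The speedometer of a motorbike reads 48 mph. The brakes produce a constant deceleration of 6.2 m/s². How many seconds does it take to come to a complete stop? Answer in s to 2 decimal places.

48 mph × 0.44704 = 21.4579 m/s.
Braking time = v/a = 21.4579 / 6.200 = 3.461 s.

Braking time ≈ 3.46 s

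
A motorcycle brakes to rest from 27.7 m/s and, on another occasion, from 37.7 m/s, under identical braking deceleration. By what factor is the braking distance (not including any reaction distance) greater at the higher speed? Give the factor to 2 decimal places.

Braking distance d = v²/(2a), so with a fixed, d ∝ v².
Factor = (37.7/27.7)² = 1.3610² = 1.8523.

Factor ≈ 1.85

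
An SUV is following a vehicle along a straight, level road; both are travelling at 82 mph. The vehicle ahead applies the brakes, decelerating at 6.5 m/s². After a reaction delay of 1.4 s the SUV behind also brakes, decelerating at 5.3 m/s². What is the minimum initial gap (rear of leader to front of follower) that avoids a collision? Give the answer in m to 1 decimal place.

82 mph × 0.44704 = 36.6573 m/s.
Leader travels v²/(2a_L) = 1343.758 / 13.000 = 103.366 m before stopping.
Follower covers v·t_r = 36.6573 × 1.4 = 51.320 m while reacting, then v²/(2a_F) = 1343.758 / 10.600 = 126.770 m while braking, for a total of 51.320 + 126.770 = 178.090 m.
Since a_F ≤ a_L and the follower starts braking later, the follower is never slower than the leader, so the closest approach is when both have stopped.
Minimum gap = 178.090 − 103.366 = 74.724 m.

Minimum gap ≈ 74.7 m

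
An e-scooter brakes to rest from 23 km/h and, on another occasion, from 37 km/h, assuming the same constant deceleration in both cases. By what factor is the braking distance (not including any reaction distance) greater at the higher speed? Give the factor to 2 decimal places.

Factor ≈ 2.59

Braking distance d = v²/(2a), so with a fixed, d ∝ v².
Factor = (37/23)² = 1.6087² = 2.5879.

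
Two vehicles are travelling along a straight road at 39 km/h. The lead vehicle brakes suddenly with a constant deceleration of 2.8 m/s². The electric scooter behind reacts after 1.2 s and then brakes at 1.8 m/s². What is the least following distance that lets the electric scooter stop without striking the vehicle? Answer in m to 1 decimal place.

39 km/h ÷ 3.6 = 10.8333 m/s.
Leader travels v²/(2a_L) = 117.360 / 5.600 = 20.957 m before stopping.
Follower covers v·t_r = 10.8333 × 1.2 = 13.000 m while reacting, then v²/(2a_F) = 117.360 / 3.600 = 32.600 m while braking, for a total of 13.000 + 32.600 = 45.600 m.
Since a_F ≤ a_L and the follower starts braking later, the follower is never slower than the leader, so the closest approach is when both have stopped.
Minimum gap = 45.600 − 20.957 = 24.643 m.

Minimum gap ≈ 24.6 m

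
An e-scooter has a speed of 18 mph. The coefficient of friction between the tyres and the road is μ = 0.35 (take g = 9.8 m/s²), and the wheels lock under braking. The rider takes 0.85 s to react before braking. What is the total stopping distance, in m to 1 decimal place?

18 mph × 0.44704 = 8.0467 m/s.
a = μg = 0.35 × 9.8 = 3.430 m/s².
Reaction distance = v·t_r = 8.0467 × 0.85 = 6.840 m.
Braking distance = v²/(2a) = 8.0467² / (2 × 3.430) = 64.749 / 6.860 = 9.439 m.
Total = 6.840 + 9.439 = 16.279 m.

Total stopping distance ≈ 16.3 m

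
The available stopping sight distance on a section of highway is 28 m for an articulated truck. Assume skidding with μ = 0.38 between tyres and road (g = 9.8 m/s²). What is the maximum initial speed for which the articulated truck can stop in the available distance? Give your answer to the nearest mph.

Maximum speed ≈ 32 mph

a = μg = 0.38 × 9.8 = 3.724 m/s².
v²/(2a) = d ⇒ v = √(2 × 3.724 × 28) = √208.54 = 14.4409 m/s.
14.4409 m/s ÷ 0.44704 = 32.303 mph.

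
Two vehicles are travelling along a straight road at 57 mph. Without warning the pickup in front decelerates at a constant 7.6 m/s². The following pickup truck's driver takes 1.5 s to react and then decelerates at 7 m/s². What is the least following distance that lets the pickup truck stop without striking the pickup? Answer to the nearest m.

Minimum gap ≈ 42 m

57 mph × 0.44704 = 25.4813 m/s.
Leader travels v²/(2a_L) = 649.297 / 15.200 = 42.717 m before stopping.
Follower covers v·t_r = 25.4813 × 1.5 = 38.222 m while reacting, then v²/(2a_F) = 649.297 / 14.000 = 46.378 m while braking, for a total of 38.222 + 46.378 = 84.600 m.
Since a_F ≤ a_L and the follower starts braking later, the follower is never slower than the leader, so the closest approach is when both have stopped.
Minimum gap = 84.600 − 42.717 = 41.883 m.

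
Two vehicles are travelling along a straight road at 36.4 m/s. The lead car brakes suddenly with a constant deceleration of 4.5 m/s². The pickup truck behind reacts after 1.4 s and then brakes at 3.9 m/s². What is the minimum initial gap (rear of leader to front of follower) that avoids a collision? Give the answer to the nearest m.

Leader travels v²/(2a_L) = 1324.960 / 9.000 = 147.218 m before stopping.
Follower covers v·t_r = 36.4000 × 1.4 = 50.960 m while reacting, then v²/(2a_F) = 1324.960 / 7.800 = 169.867 m while braking, for a total of 50.960 + 169.867 = 220.827 m.
Since a_F ≤ a_L and the follower starts braking later, the follower is never slower than the leader, so the closest approach is when both have stopped.
Minimum gap = 220.827 − 147.218 = 73.609 m.

Minimum gap ≈ 74 m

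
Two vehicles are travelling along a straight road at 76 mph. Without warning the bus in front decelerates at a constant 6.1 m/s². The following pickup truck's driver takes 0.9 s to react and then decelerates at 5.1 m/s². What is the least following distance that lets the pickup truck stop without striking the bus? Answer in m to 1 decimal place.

76 mph × 0.44704 = 33.9750 m/s.
Leader travels v²/(2a_L) = 1154.301 / 12.200 = 94.615 m before stopping.
Follower covers v·t_r = 33.9750 × 0.9 = 30.578 m while reacting, then v²/(2a_F) = 1154.301 / 10.200 = 113.167 m while braking, for a total of 30.578 + 113.167 = 143.745 m.
Since a_F ≤ a_L and the follower starts braking later, the follower is never slower than the leader, so the closest approach is when both have stopped.
Minimum gap = 143.745 − 94.615 = 49.130 m.

Minimum gap ≈ 49.1 m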